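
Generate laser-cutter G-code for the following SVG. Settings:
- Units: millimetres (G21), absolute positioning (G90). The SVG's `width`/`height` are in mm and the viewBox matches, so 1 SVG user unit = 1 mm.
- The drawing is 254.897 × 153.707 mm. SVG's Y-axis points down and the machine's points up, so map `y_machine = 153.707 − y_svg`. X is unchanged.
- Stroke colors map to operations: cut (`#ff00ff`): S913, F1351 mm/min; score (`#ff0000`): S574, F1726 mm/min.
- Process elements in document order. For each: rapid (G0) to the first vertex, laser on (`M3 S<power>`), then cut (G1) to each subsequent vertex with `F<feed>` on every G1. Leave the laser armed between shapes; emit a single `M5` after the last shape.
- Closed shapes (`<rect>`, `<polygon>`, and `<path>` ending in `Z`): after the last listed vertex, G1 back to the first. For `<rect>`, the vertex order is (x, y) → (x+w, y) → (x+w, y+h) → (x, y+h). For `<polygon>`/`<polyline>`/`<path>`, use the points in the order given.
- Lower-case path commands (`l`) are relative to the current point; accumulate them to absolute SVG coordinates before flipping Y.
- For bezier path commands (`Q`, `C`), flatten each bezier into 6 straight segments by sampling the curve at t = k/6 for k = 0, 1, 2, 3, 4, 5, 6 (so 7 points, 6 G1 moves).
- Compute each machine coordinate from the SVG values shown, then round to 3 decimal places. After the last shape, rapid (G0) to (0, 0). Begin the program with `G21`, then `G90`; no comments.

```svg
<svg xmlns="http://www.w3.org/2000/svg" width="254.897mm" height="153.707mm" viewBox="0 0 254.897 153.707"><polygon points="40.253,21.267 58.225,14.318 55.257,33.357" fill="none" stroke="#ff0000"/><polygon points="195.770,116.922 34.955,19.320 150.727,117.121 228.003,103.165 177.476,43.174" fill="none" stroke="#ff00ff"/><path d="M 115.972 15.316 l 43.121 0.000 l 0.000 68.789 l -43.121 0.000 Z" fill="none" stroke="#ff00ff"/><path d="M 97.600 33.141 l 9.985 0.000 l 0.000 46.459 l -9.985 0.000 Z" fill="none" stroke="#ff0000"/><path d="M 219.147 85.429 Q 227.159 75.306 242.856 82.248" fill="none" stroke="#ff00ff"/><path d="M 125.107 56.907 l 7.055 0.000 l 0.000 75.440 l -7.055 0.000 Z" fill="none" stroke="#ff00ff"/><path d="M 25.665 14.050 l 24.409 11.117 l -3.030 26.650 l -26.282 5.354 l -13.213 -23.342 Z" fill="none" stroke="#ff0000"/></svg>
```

Since the viewBox matches the mm dimensions, user units are millimetres directly. The only transform is the Y-flip y_m = 153.707 − y_svg.

Shape 1 is a regular polygon drawn with `<polygon>`. Its stroke #ff0000 means score at S574, F1726. After flipping Y the toolpath is (40.253,132.440) → (58.225,139.389) → (55.257,120.350) → (40.253,132.440), returning to the start.

Shape 2 is a closed polygon drawn with `<polygon>`. Its stroke #ff00ff means cut at S913, F1351. After flipping Y the toolpath is (195.770,36.785) → (34.955,134.387) → (150.727,36.586) → (228.003,50.542) → (177.476,110.533) → (195.770,36.785), returning to the start.

Shape 3 is a rectangle drawn with `<path>`. Its stroke #ff00ff means cut at S913, F1351. After flipping Y the toolpath is (115.972,138.391) → (159.093,138.391) → (159.093,69.602) → (115.972,69.602) → (115.972,138.391), returning to the start.

Shape 4 is a rectangle drawn with `<path>`. Its stroke #ff0000 means score at S574, F1726. After flipping Y the toolpath is (97.600,120.566) → (107.585,120.566) → (107.585,74.107) → (97.600,74.107) → (97.600,120.566), returning to the start.

Shape 5 is a quadratic bezier drawn with `<path>`. Its stroke #ff00ff means cut at S913, F1351. After flipping Y the toolpath is (219.147,68.278) → (222.031,71.178) → (225.342,73.131) → (229.080,74.135) → (233.245,74.191) → (237.837,73.299) → (242.856,71.459).

Shape 6 is a rectangle drawn with `<path>`. Its stroke #ff00ff means cut at S913, F1351. After flipping Y the toolpath is (125.107,96.800) → (132.162,96.800) → (132.162,21.360) → (125.107,21.360) → (125.107,96.800), returning to the start.

Shape 7 is a regular polygon drawn with `<path>`. Its stroke #ff0000 means score at S574, F1726. After flipping Y the toolpath is (25.665,139.657) → (50.074,128.540) → (47.044,101.890) → (20.762,96.536) → (7.549,119.878) → (25.665,139.657), returning to the start.

G21
G90
G0 X40.253 Y132.440
M3 S574
G1 X58.225 Y139.389 F1726
G1 X55.257 Y120.350 F1726
G1 X40.253 Y132.440 F1726
G0 X195.770 Y36.785
M3 S913
G1 X34.955 Y134.387 F1351
G1 X150.727 Y36.586 F1351
G1 X228.003 Y50.542 F1351
G1 X177.476 Y110.533 F1351
G1 X195.770 Y36.785 F1351
G0 X115.972 Y138.391
M3 S913
G1 X159.093 Y138.391 F1351
G1 X159.093 Y69.602 F1351
G1 X115.972 Y69.602 F1351
G1 X115.972 Y138.391 F1351
G0 X97.600 Y120.566
M3 S574
G1 X107.585 Y120.566 F1726
G1 X107.585 Y74.107 F1726
G1 X97.600 Y74.107 F1726
G1 X97.600 Y120.566 F1726
G0 X219.147 Y68.278
M3 S913
G1 X222.031 Y71.178 F1351
G1 X225.342 Y73.131 F1351
G1 X229.080 Y74.135 F1351
G1 X233.245 Y74.191 F1351
G1 X237.837 Y73.299 F1351
G1 X242.856 Y71.459 F1351
G0 X125.107 Y96.800
M3 S913
G1 X132.162 Y96.800 F1351
G1 X132.162 Y21.360 F1351
G1 X125.107 Y21.360 F1351
G1 X125.107 Y96.800 F1351
G0 X25.665 Y139.657
M3 S574
G1 X50.074 Y128.540 F1726
G1 X47.044 Y101.890 F1726
G1 X20.762 Y96.536 F1726
G1 X7.549 Y119.878 F1726
G1 X25.665 Y139.657 F1726
M5
G0 X0.000 Y0.000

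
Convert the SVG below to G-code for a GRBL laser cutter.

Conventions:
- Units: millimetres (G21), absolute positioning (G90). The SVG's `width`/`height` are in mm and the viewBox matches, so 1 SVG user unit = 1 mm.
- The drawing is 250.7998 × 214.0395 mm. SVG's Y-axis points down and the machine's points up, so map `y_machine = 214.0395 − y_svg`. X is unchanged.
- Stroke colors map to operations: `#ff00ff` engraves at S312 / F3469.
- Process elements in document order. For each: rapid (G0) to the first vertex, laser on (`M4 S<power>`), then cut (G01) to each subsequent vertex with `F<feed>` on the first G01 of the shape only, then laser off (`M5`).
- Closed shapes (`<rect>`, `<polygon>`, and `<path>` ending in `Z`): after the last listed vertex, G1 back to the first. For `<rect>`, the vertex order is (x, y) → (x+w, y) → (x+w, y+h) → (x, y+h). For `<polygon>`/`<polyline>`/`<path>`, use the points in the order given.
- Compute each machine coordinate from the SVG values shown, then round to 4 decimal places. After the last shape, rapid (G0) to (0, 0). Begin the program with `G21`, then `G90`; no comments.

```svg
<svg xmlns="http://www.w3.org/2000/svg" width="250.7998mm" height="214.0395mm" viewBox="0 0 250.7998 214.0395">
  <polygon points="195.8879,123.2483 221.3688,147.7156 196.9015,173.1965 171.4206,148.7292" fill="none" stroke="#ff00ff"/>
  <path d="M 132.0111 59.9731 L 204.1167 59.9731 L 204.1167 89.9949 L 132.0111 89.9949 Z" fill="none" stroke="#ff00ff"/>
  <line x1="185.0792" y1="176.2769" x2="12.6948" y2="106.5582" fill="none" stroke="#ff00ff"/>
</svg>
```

Since the viewBox matches the mm dimensions, user units are millimetres directly. The only transform is the Y-flip y_m = 214.0395 − y_svg.

Shape 1 is a regular polygon drawn with `<polygon>`. Its stroke #ff00ff means engrave at S312, F3469. After flipping Y the toolpath is (195.8879,90.7912) → (221.3688,66.3239) → (196.9015,40.8430) → (171.4206,65.3103) → (195.8879,90.7912), returning to the start.

Shape 2 is a rectangle drawn with `<path>`. Its stroke #ff00ff means engrave at S312, F3469. After flipping Y the toolpath is (132.0111,154.0664) → (204.1167,154.0664) → (204.1167,124.0446) → (132.0111,124.0446) → (132.0111,154.0664), returning to the start.

Shape 3 is a line segment drawn with `<line>`. Its stroke #ff00ff means engrave at S312, F3469. After flipping Y the toolpath is (185.0792,37.7626) → (12.6948,107.4813).

G21
G90
G0 X195.8879 Y90.7912
M4 S312
G01 X221.3688 Y66.3239 F3469
G01 X196.9015 Y40.8430
G01 X171.4206 Y65.3103
G01 X195.8879 Y90.7912
M5
G0 X132.0111 Y154.0664
M4 S312
G01 X204.1167 Y154.0664 F3469
G01 X204.1167 Y124.0446
G01 X132.0111 Y124.0446
G01 X132.0111 Y154.0664
M5
G0 X185.0792 Y37.7626
M4 S312
G01 X12.6948 Y107.4813 F3469
M5
G0 X0.0000 Y0.0000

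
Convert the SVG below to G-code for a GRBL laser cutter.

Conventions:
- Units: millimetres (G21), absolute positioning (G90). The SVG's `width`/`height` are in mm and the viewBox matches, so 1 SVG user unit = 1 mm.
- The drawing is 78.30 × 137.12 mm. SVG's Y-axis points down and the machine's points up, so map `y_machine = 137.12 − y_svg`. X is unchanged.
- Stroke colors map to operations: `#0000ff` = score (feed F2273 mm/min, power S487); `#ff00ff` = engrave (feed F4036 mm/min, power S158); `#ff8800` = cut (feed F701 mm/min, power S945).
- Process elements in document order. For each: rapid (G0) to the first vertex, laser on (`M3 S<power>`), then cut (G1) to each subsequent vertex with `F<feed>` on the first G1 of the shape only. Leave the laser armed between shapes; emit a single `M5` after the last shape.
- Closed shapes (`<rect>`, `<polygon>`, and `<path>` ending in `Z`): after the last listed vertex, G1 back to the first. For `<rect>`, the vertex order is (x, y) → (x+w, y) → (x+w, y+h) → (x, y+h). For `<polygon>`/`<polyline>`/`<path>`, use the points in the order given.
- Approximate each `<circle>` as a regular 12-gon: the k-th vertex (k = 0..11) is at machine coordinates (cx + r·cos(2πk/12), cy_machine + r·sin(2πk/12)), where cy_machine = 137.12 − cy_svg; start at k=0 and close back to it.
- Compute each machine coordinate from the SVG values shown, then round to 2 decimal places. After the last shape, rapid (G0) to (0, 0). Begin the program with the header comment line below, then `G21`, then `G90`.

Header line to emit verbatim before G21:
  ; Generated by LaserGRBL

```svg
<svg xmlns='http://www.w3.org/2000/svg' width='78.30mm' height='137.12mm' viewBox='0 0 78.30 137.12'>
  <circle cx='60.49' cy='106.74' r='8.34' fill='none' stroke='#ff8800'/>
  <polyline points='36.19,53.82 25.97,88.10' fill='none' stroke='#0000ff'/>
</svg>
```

; Generated by LaserGRBL
G21
G90
G0 X68.83 Y30.38
M3 S945
G1 X67.71 Y34.55 F701
G1 X64.66 Y37.60
G1 X60.49 Y38.72
G1 X56.32 Y37.60
G1 X53.27 Y34.55
G1 X52.15 Y30.38
G1 X53.27 Y26.21
G1 X56.32 Y23.16
G1 X60.49 Y22.04
G1 X64.66 Y23.16
G1 X67.71 Y26.21
G1 X68.83 Y30.38
G0 X36.19 Y83.30
M3 S487
G1 X25.97 Y49.02 F2273
M5
G0 X0.00 Y0.00

1 u = 1 mm; y_m = 137.12 − y.

[1] `<circle>` circle, #ff8800→cut S945 F701: (68.83,30.38) → (67.71,34.55) → (64.66,37.60) → (60.49,38.72) → (56.32,37.60) → (53.27,34.55) → (52.15,30.38) → (53.27,26.21) → (56.32,23.16) → (60.49,22.04) → (64.66,23.16) → (67.71,26.21) → (68.83,30.38) (closed)

[2] `<polyline>` line segment, #0000ff→score S487 F2273: (36.19,83.30) → (25.97,49.02)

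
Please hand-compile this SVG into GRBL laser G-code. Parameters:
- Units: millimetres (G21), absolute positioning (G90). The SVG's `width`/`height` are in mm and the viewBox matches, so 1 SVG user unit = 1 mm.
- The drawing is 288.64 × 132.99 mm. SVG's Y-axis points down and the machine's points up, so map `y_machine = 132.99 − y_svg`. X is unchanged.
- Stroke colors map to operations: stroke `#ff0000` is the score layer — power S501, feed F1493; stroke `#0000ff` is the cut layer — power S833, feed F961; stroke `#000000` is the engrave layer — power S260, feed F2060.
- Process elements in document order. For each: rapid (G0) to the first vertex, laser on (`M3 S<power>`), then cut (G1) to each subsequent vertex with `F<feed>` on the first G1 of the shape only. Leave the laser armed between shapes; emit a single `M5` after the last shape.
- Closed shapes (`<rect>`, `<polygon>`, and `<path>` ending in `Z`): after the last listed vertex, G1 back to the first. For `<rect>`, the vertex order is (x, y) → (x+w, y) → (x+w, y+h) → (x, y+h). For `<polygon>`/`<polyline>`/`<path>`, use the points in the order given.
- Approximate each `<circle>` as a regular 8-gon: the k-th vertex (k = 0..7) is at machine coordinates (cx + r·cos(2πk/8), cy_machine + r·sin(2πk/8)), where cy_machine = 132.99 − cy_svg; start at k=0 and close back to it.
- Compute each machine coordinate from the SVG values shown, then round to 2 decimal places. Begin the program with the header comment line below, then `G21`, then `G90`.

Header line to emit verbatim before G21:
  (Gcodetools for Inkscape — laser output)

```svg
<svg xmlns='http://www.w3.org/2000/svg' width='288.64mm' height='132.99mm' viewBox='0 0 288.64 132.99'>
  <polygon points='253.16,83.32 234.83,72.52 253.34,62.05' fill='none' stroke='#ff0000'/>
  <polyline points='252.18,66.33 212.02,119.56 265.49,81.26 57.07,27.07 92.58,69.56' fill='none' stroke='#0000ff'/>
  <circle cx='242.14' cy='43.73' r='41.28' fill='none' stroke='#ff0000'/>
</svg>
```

1 u = 1 mm; y_m = 132.99 − y.

[1] `<polygon>` regular polygon, #ff0000→score S501 F1493: (253.16,49.67) → (234.83,60.47) → (253.34,70.94) → (253.16,49.67) (closed)

[2] `<polyline>` open polyline, #0000ff→cut S833 F961: (252.18,66.66) → (212.02,13.43) → (265.49,51.73) → (57.07,105.92) → (92.58,63.43)

[3] `<circle>` circle, #ff0000→score S501 F1493: (283.42,89.26) → (271.33,118.45) → (242.14,130.54) → (212.95,118.45) → (200.86,89.26) → (212.95,60.07) → (242.14,47.98) → (271.33,60.07) → (283.42,89.26) (closed)

(Gcodetools for Inkscape — laser output)
G21
G90
G0 X253.16 Y49.67
M3 S501
G1 X234.83 Y60.47 F1493
G1 X253.34 Y70.94
G1 X253.16 Y49.67
G0 X252.18 Y66.66
M3 S833
G1 X212.02 Y13.43 F961
G1 X265.49 Y51.73
G1 X57.07 Y105.92
G1 X92.58 Y63.43
G0 X283.42 Y89.26
M3 S501
G1 X271.33 Y118.45 F1493
G1 X242.14 Y130.54
G1 X212.95 Y118.45
G1 X200.86 Y89.26
G1 X212.95 Y60.07
G1 X242.14 Y47.98
G1 X271.33 Y60.07
G1 X283.42 Y89.26
M5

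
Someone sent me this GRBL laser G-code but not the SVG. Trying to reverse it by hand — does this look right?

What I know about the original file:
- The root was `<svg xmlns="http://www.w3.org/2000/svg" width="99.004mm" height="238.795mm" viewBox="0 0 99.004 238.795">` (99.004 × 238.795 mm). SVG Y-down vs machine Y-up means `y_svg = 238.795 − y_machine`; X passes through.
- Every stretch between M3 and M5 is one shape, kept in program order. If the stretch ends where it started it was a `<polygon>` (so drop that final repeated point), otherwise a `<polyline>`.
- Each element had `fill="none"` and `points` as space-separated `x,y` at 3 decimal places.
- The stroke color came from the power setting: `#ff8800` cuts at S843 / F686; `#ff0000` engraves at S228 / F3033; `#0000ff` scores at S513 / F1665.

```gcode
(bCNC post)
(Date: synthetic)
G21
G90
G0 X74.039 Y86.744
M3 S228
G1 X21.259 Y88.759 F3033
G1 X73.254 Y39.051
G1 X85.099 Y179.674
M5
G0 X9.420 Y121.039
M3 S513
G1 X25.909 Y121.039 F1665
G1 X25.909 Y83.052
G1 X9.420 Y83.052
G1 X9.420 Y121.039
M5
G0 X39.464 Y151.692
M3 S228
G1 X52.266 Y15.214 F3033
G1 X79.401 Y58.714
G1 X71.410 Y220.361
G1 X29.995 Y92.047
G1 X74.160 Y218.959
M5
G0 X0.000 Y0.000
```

Each laser-on run becomes one SVG element. Flip Y back into SVG space with y_svg = 238.795 − y_machine.

Run 1: the run's S228 means `#ff0000` (engrave). The run is open, so emit a `<polyline>` with points (Y-flipped): 74.039,152.051 21.259,150.036 73.254,199.744 85.099,59.121.

Run 2: the run's S513 means `#0000ff` (score). The run returns to its start, so emit a `<polygon>` with points (Y-flipped): 9.420,117.756 25.909,117.756 25.909,155.743 9.420,155.743.

Run 3: S228 ⇒ engrave layer `#ff0000`. The run is open, so emit a `<polyline>` with points (Y-flipped): 39.464,87.103 52.266,223.581 79.401,180.081 71.410,18.434 29.995,146.748 74.160,19.836.

<svg xmlns="http://www.w3.org/2000/svg" width="99.004mm" height="238.795mm" viewBox="0 0 99.004 238.795">
  <polyline points="74.039,152.051 21.259,150.036 73.254,199.744 85.099,59.121" fill="none" stroke="#ff0000"/>
  <polygon points="9.420,117.756 25.909,117.756 25.909,155.743 9.420,155.743" fill="none" stroke="#0000ff"/>
  <polyline points="39.464,87.103 52.266,223.581 79.401,180.081 71.410,18.434 29.995,146.748 74.160,19.836" fill="none" stroke="#ff0000"/>
</svg>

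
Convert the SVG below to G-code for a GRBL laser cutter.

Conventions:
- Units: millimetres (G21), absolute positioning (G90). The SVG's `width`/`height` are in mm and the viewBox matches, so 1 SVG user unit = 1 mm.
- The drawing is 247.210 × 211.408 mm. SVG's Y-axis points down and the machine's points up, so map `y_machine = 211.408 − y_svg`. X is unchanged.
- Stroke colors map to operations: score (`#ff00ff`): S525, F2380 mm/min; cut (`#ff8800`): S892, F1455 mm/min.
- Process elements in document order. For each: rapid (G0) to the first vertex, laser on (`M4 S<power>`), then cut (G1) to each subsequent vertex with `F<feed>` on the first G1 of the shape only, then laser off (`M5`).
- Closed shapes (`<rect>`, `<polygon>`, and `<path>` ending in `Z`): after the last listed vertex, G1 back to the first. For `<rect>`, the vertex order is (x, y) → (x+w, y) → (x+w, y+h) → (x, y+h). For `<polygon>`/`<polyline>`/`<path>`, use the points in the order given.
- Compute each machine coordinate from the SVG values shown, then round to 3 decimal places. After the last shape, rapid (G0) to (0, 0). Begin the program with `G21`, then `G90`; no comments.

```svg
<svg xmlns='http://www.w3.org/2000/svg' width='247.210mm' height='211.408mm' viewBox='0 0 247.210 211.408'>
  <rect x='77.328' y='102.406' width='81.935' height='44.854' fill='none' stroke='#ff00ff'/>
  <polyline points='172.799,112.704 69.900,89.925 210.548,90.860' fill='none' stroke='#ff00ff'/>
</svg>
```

Since the viewBox matches the mm dimensions, user units are millimetres directly. The only transform is the Y-flip y_m = 211.408 − y_svg.

Shape 1 is a rectangle drawn with `<rect>`. Its stroke #ff00ff means score at S525, F2380. After flipping Y the toolpath is (77.328,109.002) → (159.263,109.002) → (159.263,64.148) → (77.328,64.148) → (77.328,109.002), returning to the start.

Shape 2 is a open polyline drawn with `<polyline>`. Its stroke #ff00ff means score at S525, F2380. After flipping Y the toolpath is (172.799,98.704) → (69.900,121.483) → (210.548,120.548).

G21
G90
G0 X77.328 Y109.002
M4 S525
G1 X159.263 Y109.002 F2380
G1 X159.263 Y64.148
G1 X77.328 Y64.148
G1 X77.328 Y109.002
M5
G0 X172.799 Y98.704
M4 S525
G1 X69.900 Y121.483 F2380
G1 X210.548 Y120.548
M5
G0 X0.000 Y0.000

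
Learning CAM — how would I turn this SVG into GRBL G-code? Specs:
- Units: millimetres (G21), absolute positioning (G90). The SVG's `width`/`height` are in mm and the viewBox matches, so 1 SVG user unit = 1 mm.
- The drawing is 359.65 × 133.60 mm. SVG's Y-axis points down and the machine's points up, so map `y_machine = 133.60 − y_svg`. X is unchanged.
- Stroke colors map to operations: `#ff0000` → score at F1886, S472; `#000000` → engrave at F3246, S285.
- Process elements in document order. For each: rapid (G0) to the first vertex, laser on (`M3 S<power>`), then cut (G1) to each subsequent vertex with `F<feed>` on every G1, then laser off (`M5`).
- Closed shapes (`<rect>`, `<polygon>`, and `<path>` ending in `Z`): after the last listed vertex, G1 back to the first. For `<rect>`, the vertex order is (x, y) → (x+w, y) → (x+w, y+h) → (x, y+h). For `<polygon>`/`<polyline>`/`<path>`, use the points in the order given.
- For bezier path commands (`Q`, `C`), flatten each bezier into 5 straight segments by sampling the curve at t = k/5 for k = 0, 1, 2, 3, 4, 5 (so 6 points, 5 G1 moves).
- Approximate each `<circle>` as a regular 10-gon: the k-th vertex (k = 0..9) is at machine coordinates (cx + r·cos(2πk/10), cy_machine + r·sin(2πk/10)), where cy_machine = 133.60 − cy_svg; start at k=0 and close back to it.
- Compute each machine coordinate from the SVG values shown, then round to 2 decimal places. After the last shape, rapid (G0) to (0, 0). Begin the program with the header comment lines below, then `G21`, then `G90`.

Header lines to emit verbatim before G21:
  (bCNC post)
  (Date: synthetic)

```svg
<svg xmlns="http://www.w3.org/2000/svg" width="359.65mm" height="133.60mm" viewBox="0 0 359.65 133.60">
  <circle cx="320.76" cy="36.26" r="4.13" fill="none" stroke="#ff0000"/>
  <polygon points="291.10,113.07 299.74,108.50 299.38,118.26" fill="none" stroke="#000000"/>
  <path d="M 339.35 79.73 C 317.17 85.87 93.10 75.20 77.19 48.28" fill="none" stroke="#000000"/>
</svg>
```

viewBox `0 0 359.65 133.60` with mm width/height → 1 unit = 1 mm. Flip: y_m = 133.60 − y_svg.

**Shape 1** — `<circle>` circle, stroke `#ff0000` → score (S472, F1886). Machine vertices: (324.89,97.34) → (324.10,99.77) → (322.04,101.27) → (319.48,101.27) → (317.42,99.77) → (316.63,97.34) → (317.42,94.91) → (319.48,93.41) → (322.04,93.41) → (324.10,94.91) → (324.89,97.34). Closed: final G1 returns to the first vertex.

**Shape 2** — `<polygon>` regular polygon, stroke `#000000` → engrave (S285, F3246). Machine vertices: (291.10,20.53) → (299.74,25.10) → (299.38,15.34) → (291.10,20.53). Closed: final G1 returns to the first vertex.

**Shape 3** — `<path>` cubic bezier, stroke `#000000` → engrave (S285, F3246). Control points (SVG): P0=(339.35,79.73), P1=(317.17,85.87), P2=(93.10,75.20), P3=(77.19,48.28); sampled at t=k/5. Machine vertices: (339.35,53.87) → (305.10,52.20) → (242.07,54.53) → (169.96,60.85) → (108.43,71.12) → (77.19,85.32). Open path.

(bCNC post)
(Date: synthetic)
G21
G90
G0 X324.89 Y97.34
M3 S472
G1 X324.10 Y99.77 F1886
G1 X322.04 Y101.27 F1886
G1 X319.48 Y101.27 F1886
G1 X317.42 Y99.77 F1886
G1 X316.63 Y97.34 F1886
G1 X317.42 Y94.91 F1886
G1 X319.48 Y93.41 F1886
G1 X322.04 Y93.41 F1886
G1 X324.10 Y94.91 F1886
G1 X324.89 Y97.34 F1886
M5
G0 X291.10 Y20.53
M3 S285
G1 X299.74 Y25.10 F3246
G1 X299.38 Y15.34 F3246
G1 X291.10 Y20.53 F3246
M5
G0 X339.35 Y53.87
M3 S285
G1 X305.10 Y52.20 F3246
G1 X242.07 Y54.53 F3246
G1 X169.96 Y60.85 F3246
G1 X108.43 Y71.12 F3246
G1 X77.19 Y85.32 F3246
M5
G0 X0.00 Y0.00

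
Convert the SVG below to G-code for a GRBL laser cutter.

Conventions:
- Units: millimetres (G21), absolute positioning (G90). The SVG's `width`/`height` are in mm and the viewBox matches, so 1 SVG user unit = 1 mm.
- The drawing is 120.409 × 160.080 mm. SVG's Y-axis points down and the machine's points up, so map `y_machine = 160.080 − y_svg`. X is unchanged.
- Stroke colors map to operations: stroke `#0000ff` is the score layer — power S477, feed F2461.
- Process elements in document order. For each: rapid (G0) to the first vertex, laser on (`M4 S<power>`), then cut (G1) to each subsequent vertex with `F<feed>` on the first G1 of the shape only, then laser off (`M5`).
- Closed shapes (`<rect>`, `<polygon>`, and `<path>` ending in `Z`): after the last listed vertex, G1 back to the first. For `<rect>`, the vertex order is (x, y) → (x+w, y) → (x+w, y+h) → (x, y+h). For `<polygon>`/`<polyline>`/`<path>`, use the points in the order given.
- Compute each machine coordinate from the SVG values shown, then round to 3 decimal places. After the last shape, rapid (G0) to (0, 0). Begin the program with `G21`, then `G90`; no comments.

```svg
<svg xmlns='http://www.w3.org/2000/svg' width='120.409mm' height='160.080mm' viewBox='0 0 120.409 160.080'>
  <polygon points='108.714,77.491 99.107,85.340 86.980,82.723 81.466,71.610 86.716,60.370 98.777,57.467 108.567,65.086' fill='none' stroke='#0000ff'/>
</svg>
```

G21
G90
G0 X108.714 Y82.589
M4 S477
G1 X99.107 Y74.740 F2461
G1 X86.980 Y77.357
G1 X81.466 Y88.470
G1 X86.716 Y99.710
G1 X98.777 Y102.613
G1 X108.567 Y94.994
G1 X108.714 Y82.589
M5
G0 X0.000 Y0.000

viewBox `0 0 120.409 160.080` with mm width/height → 1 unit = 1 mm. Flip: y_m = 160.080 − y_svg.

**Shape 1** — `<polygon>` regular polygon, stroke `#0000ff` → score (S477, F2461). Machine vertices: (108.714,82.589) → (99.107,74.740) → (86.980,77.357) → (81.466,88.470) → (86.716,99.710) → (98.777,102.613) → (108.567,94.994) → (108.714,82.589). Closed: final G1 returns to the first vertex.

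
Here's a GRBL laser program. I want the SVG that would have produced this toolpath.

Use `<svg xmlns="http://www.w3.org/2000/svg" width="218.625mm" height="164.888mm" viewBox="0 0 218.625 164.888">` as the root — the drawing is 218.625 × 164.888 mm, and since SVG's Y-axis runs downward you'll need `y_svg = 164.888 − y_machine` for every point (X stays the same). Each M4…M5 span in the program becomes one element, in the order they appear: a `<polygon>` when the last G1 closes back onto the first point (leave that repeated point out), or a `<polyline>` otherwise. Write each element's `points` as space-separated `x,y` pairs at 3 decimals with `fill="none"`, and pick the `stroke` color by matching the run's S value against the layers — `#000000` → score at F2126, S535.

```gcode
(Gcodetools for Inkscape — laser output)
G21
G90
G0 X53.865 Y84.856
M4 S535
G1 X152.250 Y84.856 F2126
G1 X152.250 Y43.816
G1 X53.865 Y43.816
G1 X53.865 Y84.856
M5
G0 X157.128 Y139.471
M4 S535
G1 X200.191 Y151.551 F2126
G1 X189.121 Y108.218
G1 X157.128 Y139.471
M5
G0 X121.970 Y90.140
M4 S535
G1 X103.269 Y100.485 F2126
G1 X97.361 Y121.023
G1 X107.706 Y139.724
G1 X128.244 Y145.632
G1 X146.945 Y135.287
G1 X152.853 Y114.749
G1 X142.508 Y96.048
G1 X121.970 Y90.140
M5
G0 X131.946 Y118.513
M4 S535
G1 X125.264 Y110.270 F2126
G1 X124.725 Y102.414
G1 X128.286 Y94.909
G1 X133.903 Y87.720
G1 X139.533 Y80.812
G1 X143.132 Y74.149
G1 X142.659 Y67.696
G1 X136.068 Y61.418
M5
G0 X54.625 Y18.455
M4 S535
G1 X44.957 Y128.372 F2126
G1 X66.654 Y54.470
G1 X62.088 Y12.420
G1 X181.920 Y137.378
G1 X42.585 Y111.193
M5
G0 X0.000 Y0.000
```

<svg xmlns="http://www.w3.org/2000/svg" width="218.625mm" height="164.888mm" viewBox="0 0 218.625 164.888">
  <polygon points="53.865,80.032 152.250,80.032 152.250,121.072 53.865,121.072" fill="none" stroke="#000000"/>
  <polygon points="157.128,25.417 200.191,13.337 189.121,56.670" fill="none" stroke="#000000"/>
  <polygon points="121.970,74.748 103.269,64.403 97.361,43.865 107.706,25.164 128.244,19.256 146.945,29.601 152.853,50.139 142.508,68.840" fill="none" stroke="#000000"/>
  <polyline points="131.946,46.375 125.264,54.618 124.725,62.474 128.286,69.979 133.903,77.168 139.533,84.076 143.132,90.739 142.659,97.192 136.068,103.470" fill="none" stroke="#000000"/>
  <polyline points="54.625,146.433 44.957,36.516 66.654,110.418 62.088,152.468 181.920,27.510 42.585,53.695" fill="none" stroke="#000000"/>
</svg>

Each laser-on run becomes one SVG element. Flip Y back into SVG space with y_svg = 164.888 − y_machine. Every run uses S535, so all elements get stroke `#000000` (score).

Run 1: The run returns to its start, so emit a `<polygon>` with points (Y-flipped): 53.865,80.032 152.250,80.032 152.250,121.072 53.865,121.072.

Run 2: The run returns to its start, so emit a `<polygon>` with points (Y-flipped): 157.128,25.417 200.191,13.337 189.121,56.670.

Run 3: The run returns to its start, so emit a `<polygon>` with points (Y-flipped): 121.970,74.748 103.269,64.403 97.361,43.865 107.706,25.164 128.244,19.256 146.945,29.601 152.853,50.139 142.508,68.840.

Run 4: The run is open, so emit a `<polyline>` with points (Y-flipped): 131.946,46.375 125.264,54.618 124.725,62.474 128.286,69.979 133.903,77.168 139.533,84.076 143.132,90.739 142.659,97.192 136.068,103.470.

Run 5: The run is open, so emit a `<polyline>` with points (Y-flipped): 54.625,146.433 44.957,36.516 66.654,110.418 62.088,152.468 181.920,27.510 42.585,53.695.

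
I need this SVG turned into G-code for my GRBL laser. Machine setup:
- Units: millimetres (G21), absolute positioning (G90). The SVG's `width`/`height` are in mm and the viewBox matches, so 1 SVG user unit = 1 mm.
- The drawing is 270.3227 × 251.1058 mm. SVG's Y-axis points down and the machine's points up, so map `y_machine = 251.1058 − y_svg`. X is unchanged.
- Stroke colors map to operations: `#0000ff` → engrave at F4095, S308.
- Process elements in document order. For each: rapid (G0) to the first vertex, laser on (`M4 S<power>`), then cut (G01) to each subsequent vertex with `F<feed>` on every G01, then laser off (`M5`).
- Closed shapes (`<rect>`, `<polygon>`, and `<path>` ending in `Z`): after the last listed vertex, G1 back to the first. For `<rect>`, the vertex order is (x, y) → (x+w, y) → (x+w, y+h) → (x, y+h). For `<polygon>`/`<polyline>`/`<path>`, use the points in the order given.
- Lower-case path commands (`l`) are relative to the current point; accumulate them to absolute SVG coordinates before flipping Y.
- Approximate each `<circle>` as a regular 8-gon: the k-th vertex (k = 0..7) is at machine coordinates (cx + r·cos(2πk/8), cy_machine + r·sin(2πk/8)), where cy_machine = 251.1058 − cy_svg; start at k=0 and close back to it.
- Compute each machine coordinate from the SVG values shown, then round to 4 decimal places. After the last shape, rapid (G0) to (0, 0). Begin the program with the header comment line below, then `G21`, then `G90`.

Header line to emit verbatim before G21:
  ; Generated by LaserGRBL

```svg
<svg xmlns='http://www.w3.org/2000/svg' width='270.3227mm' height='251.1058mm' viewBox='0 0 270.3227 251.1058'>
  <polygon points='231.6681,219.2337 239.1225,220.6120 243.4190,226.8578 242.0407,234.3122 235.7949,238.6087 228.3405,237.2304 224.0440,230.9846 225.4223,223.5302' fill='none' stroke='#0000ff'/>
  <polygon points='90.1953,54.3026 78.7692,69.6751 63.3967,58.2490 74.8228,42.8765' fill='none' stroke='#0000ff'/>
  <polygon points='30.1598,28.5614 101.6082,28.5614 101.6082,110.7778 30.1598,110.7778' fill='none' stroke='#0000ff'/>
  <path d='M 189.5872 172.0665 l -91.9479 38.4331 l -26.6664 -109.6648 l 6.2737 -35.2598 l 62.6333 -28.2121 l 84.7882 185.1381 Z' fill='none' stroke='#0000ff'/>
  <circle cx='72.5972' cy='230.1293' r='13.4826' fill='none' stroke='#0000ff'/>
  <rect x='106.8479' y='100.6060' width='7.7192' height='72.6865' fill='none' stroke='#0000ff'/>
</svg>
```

1 u = 1 mm; y_m = 251.1058 − y.

[1] `<polygon>` regular polygon, #0000ff→engrave S308 F4095: (231.6681,31.8721) → (239.1225,30.4938) → (243.4190,24.2480) → (242.0407,16.7936) → (235.7949,12.4971) → (228.3405,13.8754) → (224.0440,20.1212) → (225.4223,27.5756) → (231.6681,31.8721) (closed)

[2] `<polygon>` regular polygon, #0000ff→engrave S308 F4095: (90.1953,196.8032) → (78.7692,181.4307) → (63.3967,192.8568) → (74.8228,208.2293) → (90.1953,196.8032) (closed)

[3] `<polygon>` rectangle, #0000ff→engrave S308 F4095: (30.1598,222.5444) → (101.6082,222.5444) → (101.6082,140.3280) → (30.1598,140.3280) → (30.1598,222.5444) (closed)

[4] `<path>` closed polygon, #0000ff→engrave S308 F4095: (189.5872,79.0393) → (97.6393,40.6062) → (70.9729,150.2710) → (77.2466,185.5308) → (139.8799,213.7429) → (224.6681,28.6048) → (189.5872,79.0393) (closed)

[5] `<circle>` circle, #0000ff→engrave S308 F4095: (86.0798,20.9765) → (82.1308,30.5101) → (72.5972,34.4591) → (63.0636,30.5101) → (59.1146,20.9765) → (63.0636,11.4429) → (72.5972,7.4939) → (82.1308,11.4429) → (86.0798,20.9765) (closed)

[6] `<rect>` rectangle, #0000ff→engrave S308 F4095: (106.8479,150.4998) → (114.5671,150.4998) → (114.5671,77.8133) → (106.8479,77.8133) → (106.8479,150.4998) (closed)

; Generated by LaserGRBL
G21
G90
G0 X231.6681 Y31.8721
M4 S308
G01 X239.1225 Y30.4938 F4095
G01 X243.4190 Y24.2480 F4095
G01 X242.0407 Y16.7936 F4095
G01 X235.7949 Y12.4971 F4095
G01 X228.3405 Y13.8754 F4095
G01 X224.0440 Y20.1212 F4095
G01 X225.4223 Y27.5756 F4095
G01 X231.6681 Y31.8721 F4095
M5
G0 X90.1953 Y196.8032
M4 S308
G01 X78.7692 Y181.4307 F4095
G01 X63.3967 Y192.8568 F4095
G01 X74.8228 Y208.2293 F4095
G01 X90.1953 Y196.8032 F4095
M5
G0 X30.1598 Y222.5444
M4 S308
G01 X101.6082 Y222.5444 F4095
G01 X101.6082 Y140.3280 F4095
G01 X30.1598 Y140.3280 F4095
G01 X30.1598 Y222.5444 F4095
M5
G0 X189.5872 Y79.0393
M4 S308
G01 X97.6393 Y40.6062 F4095
G01 X70.9729 Y150.2710 F4095
G01 X77.2466 Y185.5308 F4095
G01 X139.8799 Y213.7429 F4095
G01 X224.6681 Y28.6048 F4095
G01 X189.5872 Y79.0393 F4095
M5
G0 X86.0798 Y20.9765
M4 S308
G01 X82.1308 Y30.5101 F4095
G01 X72.5972 Y34.4591 F4095
G01 X63.0636 Y30.5101 F4095
G01 X59.1146 Y20.9765 F4095
G01 X63.0636 Y11.4429 F4095
G01 X72.5972 Y7.4939 F4095
G01 X82.1308 Y11.4429 F4095
G01 X86.0798 Y20.9765 F4095
M5
G0 X106.8479 Y150.4998
M4 S308
G01 X114.5671 Y150.4998 F4095
G01 X114.5671 Y77.8133 F4095
G01 X106.8479 Y77.8133 F4095
G01 X106.8479 Y150.4998 F4095
M5
G0 X0.0000 Y0.0000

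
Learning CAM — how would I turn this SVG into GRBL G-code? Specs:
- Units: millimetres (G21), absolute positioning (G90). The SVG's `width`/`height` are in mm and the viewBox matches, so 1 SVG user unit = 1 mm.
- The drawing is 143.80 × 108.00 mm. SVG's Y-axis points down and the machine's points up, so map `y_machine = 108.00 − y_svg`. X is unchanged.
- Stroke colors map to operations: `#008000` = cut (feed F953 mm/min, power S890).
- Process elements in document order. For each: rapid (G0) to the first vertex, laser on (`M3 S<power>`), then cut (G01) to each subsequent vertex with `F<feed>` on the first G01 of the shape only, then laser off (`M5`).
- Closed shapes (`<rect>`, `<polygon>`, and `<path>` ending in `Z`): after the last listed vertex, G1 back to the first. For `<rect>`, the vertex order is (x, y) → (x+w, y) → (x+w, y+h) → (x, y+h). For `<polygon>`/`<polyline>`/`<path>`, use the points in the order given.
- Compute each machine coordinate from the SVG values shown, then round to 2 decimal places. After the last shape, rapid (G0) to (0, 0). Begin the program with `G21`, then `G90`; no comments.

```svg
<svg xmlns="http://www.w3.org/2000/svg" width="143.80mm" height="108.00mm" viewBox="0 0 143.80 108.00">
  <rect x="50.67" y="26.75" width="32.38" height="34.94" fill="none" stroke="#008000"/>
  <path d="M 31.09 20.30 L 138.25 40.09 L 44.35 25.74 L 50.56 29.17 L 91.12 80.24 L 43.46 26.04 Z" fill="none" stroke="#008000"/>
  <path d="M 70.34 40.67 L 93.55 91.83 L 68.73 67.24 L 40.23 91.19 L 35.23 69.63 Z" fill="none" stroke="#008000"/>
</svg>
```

1 u = 1 mm; y_m = 108.00 − y.

[1] `<rect>` rectangle, #008000→cut S890 F953: (50.67,81.25) → (83.05,81.25) → (83.05,46.31) → (50.67,46.31) → (50.67,81.25) (closed)

[2] `<path>` closed polygon, #008000→cut S890 F953: (31.09,87.70) → (138.25,67.91) → (44.35,82.26) → (50.56,78.83) → (91.12,27.76) → (43.46,81.96) → (31.09,87.70) (closed)

[3] `<path>` closed polygon, #008000→cut S890 F953: (70.34,67.33) → (93.55,16.17) → (68.73,40.76) → (40.23,16.81) → (35.23,38.37) → (70.34,67.33) (closed)

G21
G90
G0 X50.67 Y81.25
M3 S890
G01 X83.05 Y81.25 F953
G01 X83.05 Y46.31
G01 X50.67 Y46.31
G01 X50.67 Y81.25
M5
G0 X31.09 Y87.70
M3 S890
G01 X138.25 Y67.91 F953
G01 X44.35 Y82.26
G01 X50.56 Y78.83
G01 X91.12 Y27.76
G01 X43.46 Y81.96
G01 X31.09 Y87.70
M5
G0 X70.34 Y67.33
M3 S890
G01 X93.55 Y16.17 F953
G01 X68.73 Y40.76
G01 X40.23 Y16.81
G01 X35.23 Y38.37
G01 X70.34 Y67.33
M5
G0 X0.00 Y0.00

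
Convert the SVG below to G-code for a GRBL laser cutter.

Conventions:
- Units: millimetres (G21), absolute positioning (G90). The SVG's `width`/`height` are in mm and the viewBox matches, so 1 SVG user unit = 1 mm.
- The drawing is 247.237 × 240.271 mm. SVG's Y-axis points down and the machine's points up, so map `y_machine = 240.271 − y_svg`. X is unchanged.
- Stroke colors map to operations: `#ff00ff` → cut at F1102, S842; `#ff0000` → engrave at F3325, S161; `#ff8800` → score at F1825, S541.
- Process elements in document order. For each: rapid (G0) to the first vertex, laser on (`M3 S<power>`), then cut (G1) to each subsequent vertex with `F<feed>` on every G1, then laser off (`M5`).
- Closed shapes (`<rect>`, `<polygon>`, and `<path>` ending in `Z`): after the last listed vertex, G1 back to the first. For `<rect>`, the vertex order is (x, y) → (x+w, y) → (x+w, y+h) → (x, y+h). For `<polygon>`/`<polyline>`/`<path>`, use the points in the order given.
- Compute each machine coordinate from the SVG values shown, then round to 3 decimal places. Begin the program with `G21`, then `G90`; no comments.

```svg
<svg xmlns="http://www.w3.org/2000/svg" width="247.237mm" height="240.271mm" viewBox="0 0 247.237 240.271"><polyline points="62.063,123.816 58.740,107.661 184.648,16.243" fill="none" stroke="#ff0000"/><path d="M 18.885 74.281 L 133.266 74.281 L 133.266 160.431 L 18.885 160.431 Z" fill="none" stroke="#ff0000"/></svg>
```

G21
G90
G0 X62.063 Y116.455
M3 S161
G1 X58.740 Y132.610 F3325
G1 X184.648 Y224.028 F3325
M5
G0 X18.885 Y165.990
M3 S161
G1 X133.266 Y165.990 F3325
G1 X133.266 Y79.840 F3325
G1 X18.885 Y79.840 F3325
G1 X18.885 Y165.990 F3325
M5

Since the viewBox matches the mm dimensions, user units are millimetres directly. The only transform is the Y-flip y_m = 240.271 − y_svg.

Shape 1 is a open polyline drawn with `<polyline>`. Its stroke #ff0000 means engrave at S161, F3325. After flipping Y the toolpath is (62.063,116.455) → (58.740,132.610) → (184.648,224.028).

Shape 2 is a rectangle drawn with `<path>`. Its stroke #ff0000 means engrave at S161, F3325. After flipping Y the toolpath is (18.885,165.990) → (133.266,165.990) → (133.266,79.840) → (18.885,79.840) → (18.885,165.990), returning to the start.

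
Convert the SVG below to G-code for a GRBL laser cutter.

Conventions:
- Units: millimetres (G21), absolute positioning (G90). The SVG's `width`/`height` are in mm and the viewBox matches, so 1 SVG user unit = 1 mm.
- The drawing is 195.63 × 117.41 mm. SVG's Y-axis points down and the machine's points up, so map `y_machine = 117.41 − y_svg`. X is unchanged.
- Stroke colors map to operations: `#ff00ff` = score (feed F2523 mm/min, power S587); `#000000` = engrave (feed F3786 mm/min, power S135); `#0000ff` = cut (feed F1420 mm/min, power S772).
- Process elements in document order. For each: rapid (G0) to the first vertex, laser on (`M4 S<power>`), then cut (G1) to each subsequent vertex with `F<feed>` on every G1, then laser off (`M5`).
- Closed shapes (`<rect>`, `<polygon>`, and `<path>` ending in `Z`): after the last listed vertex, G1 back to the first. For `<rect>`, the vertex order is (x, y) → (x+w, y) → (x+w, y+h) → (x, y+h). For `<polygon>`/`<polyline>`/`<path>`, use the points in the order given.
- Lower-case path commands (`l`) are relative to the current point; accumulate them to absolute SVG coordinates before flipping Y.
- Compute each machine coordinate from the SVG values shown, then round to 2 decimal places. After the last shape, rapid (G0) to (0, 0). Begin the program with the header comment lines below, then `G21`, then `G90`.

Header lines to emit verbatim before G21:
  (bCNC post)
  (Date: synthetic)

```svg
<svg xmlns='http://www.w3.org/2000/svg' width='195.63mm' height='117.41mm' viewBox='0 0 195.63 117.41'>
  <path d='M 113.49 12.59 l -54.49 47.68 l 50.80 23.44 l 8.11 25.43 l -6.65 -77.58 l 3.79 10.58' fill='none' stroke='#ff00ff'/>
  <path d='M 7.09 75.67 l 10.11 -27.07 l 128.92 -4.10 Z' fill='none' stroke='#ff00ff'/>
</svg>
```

Since the viewBox matches the mm dimensions, user units are millimetres directly. The only transform is the Y-flip y_m = 117.41 − y_svg.

Shape 1 is a open polyline drawn with `<path>`. Its stroke #ff00ff means score at S587, F2523. After flipping Y the toolpath is (113.49,104.82) → (59.00,57.14) → (109.80,33.70) → (117.91,8.27) → (111.26,85.85) → (115.05,75.27).

Shape 2 is a closed polygon drawn with `<path>`. Its stroke #ff00ff means score at S587, F2523. After flipping Y the toolpath is (7.09,41.74) → (17.20,68.81) → (146.12,72.91) → (7.09,41.74), returning to the start.

(bCNC post)
(Date: synthetic)
G21
G90
G0 X113.49 Y104.82
M4 S587
G1 X59.00 Y57.14 F2523
G1 X109.80 Y33.70 F2523
G1 X117.91 Y8.27 F2523
G1 X111.26 Y85.85 F2523
G1 X115.05 Y75.27 F2523
M5
G0 X7.09 Y41.74
M4 S587
G1 X17.20 Y68.81 F2523
G1 X146.12 Y72.91 F2523
G1 X7.09 Y41.74 F2523
M5
G0 X0.00 Y0.00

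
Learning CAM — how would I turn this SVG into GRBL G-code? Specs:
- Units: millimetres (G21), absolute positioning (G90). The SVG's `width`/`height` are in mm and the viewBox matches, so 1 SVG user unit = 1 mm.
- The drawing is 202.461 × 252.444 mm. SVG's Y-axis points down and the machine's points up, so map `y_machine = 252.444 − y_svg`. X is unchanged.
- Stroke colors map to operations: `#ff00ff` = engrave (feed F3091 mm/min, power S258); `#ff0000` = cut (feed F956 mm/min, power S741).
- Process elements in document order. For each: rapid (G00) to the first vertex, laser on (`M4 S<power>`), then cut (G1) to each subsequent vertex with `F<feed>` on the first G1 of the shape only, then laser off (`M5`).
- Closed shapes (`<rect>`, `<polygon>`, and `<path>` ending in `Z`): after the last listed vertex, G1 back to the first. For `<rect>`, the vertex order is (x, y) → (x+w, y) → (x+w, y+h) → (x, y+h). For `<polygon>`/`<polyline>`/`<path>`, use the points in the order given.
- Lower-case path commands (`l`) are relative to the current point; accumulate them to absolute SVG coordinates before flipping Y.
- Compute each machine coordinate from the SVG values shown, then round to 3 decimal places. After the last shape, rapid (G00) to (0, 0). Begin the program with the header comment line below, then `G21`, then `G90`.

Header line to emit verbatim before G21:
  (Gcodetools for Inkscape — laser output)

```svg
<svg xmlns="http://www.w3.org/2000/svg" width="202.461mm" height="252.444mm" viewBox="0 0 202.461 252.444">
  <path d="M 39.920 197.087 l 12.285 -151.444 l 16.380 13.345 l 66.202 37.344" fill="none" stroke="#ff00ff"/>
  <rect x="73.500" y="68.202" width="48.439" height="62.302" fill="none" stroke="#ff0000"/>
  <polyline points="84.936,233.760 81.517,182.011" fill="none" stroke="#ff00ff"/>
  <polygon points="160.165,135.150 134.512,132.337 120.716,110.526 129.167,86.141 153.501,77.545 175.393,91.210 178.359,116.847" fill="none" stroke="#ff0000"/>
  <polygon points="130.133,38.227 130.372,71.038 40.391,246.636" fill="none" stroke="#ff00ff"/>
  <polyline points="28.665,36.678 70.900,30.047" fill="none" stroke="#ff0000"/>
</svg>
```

1 u = 1 mm; y_m = 252.444 − y.

[1] `<path>` open polyline, #ff00ff→engrave S258 F3091: (39.920,55.357) → (52.205,206.801) → (68.585,193.456) → (134.787,156.112)

[2] `<rect>` rectangle, #ff0000→cut S741 F956: (73.500,184.242) → (121.939,184.242) → (121.939,121.940) → (73.500,121.940) → (73.500,184.242) (closed)

[3] `<polyline>` line segment, #ff00ff→engrave S258 F3091: (84.936,18.684) → (81.517,70.433)

[4] `<polygon>` regular polygon, #ff0000→cut S741 F956: (160.165,117.294) → (134.512,120.107) → (120.716,141.918) → (129.167,166.303) → (153.501,174.899) → (175.393,161.234) → (178.359,135.597) → (160.165,117.294) (closed)

[5] `<polygon>` closed polygon, #ff00ff→engrave S258 F3091: (130.133,214.217) → (130.372,181.406) → (40.391,5.808) → (130.133,214.217) (closed)

[6] `<polyline>` line segment, #ff0000→cut S741 F956: (28.665,215.766) → (70.900,222.397)

(Gcodetools for Inkscape — laser output)
G21
G90
G00 X39.920 Y55.357
M4 S258
G1 X52.205 Y206.801 F3091
G1 X68.585 Y193.456
G1 X134.787 Y156.112
M5
G00 X73.500 Y184.242
M4 S741
G1 X121.939 Y184.242 F956
G1 X121.939 Y121.940
G1 X73.500 Y121.940
G1 X73.500 Y184.242
M5
G00 X84.936 Y18.684
M4 S258
G1 X81.517 Y70.433 F3091
M5
G00 X160.165 Y117.294
M4 S741
G1 X134.512 Y120.107 F956
G1 X120.716 Y141.918
G1 X129.167 Y166.303
G1 X153.501 Y174.899
G1 X175.393 Y161.234
G1 X178.359 Y135.597
G1 X160.165 Y117.294
M5
G00 X130.133 Y214.217
M4 S258
G1 X130.372 Y181.406 F3091
G1 X40.391 Y5.808
G1 X130.133 Y214.217
M5
G00 X28.665 Y215.766
M4 S741
G1 X70.900 Y222.397 F956
M5
G00 X0.000 Y0.000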